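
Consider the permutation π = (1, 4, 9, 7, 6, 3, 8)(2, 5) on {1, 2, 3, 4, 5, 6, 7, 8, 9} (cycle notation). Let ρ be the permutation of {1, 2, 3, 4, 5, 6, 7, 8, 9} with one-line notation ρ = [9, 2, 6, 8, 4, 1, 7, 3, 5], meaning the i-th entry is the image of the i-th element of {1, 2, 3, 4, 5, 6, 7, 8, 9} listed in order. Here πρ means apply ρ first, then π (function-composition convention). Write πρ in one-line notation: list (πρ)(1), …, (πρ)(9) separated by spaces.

(πρ)(x) = π(ρ(x)). Computing each image: π(ρ(1)) = π(9) = 7, π(ρ(2)) = π(2) = 5, π(ρ(3)) = π(6) = 3, π(ρ(4)) = π(8) = 1, π(ρ(5)) = π(4) = 9, π(ρ(6)) = π(1) = 4, π(ρ(7)) = π(7) = 6, π(ρ(8)) = π(3) = 8, π(ρ(9)) = π(5) = 2.
Hence πρ = [7 5 3 1 9 4 6 8 2].

7 5 3 1 9 4 6 8 2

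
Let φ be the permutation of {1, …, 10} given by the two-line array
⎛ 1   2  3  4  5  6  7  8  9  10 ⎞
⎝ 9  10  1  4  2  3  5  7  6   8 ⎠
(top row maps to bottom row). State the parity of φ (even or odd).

In disjoint-cycle form the cycle lengths are 5, 4, 1.
A cycle is odd iff its length is even; φ has 1 even-length cycle, so sgn(φ) = (−1)^1 and φ is odd.

odd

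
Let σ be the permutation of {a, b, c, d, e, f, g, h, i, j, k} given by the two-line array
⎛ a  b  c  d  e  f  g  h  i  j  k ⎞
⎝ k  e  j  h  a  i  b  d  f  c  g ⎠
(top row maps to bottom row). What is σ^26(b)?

Tracing b → e → … returns to b after 5 steps, so b lies in a 5-cycle (a k g b e).
Powers repeat with period 5 on this cycle, and 26 mod 5 = 1, so σ^26(b) = σ^1(b).
Stepping 1 place around the cycle: b → e.

e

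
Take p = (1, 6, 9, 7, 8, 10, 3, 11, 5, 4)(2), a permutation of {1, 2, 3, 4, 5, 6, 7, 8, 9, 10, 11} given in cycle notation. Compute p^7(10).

9

10 lies in the 10-cycle (1, 6, 9, 7, 8, 10, 3, 11, 5, 4).
Advancing 7 steps from 10: 10 → 3 → 11 → 5 → 4 → 1 → 6 → 9.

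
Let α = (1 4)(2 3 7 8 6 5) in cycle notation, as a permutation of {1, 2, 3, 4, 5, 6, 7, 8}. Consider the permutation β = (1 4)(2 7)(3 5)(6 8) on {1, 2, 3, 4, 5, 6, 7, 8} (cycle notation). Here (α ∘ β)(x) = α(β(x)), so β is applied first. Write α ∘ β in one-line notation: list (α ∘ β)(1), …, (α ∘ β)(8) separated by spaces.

1 8 2 4 7 6 3 5

For each element, apply β then α: 1 → 4 → 1; 2 → 7 → 8; 3 → 5 → 2; 4 → 1 → 4; 5 → 3 → 7; 6 → 8 → 6; 7 → 2 → 3; 8 → 6 → 5.
So α ∘ β in one-line form is 1 8 2 4 7 6 3 5.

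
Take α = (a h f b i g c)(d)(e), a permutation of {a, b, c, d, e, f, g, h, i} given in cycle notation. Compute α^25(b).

a

b lies in the 7-cycle (a h f b i g c).
On a 7-cycle, α^7 is the identity, so α^25 = α^4 there (25 ≡ 4 mod 7).
Stepping 4 places around the cycle: b → i → g → c → a.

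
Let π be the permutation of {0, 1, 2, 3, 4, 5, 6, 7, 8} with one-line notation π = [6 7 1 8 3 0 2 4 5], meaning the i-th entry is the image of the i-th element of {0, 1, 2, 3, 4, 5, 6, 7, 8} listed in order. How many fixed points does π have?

0

No element satisfies π(x) = x, so there are 0 fixed points.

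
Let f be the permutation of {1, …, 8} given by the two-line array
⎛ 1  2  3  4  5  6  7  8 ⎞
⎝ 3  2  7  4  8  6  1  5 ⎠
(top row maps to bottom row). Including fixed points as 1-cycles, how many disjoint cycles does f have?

The cycle decomposition is (1 3 7)(2)(4)(5 8)(6), which has 5 cycles (counting 1-cycles).

5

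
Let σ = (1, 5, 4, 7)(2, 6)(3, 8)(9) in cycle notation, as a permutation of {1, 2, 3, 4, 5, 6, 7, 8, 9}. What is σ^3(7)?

7 lies in the 4-cycle (1, 5, 4, 7).
Advancing 3 steps from 7: 7 → 1 → 5 → 4.

4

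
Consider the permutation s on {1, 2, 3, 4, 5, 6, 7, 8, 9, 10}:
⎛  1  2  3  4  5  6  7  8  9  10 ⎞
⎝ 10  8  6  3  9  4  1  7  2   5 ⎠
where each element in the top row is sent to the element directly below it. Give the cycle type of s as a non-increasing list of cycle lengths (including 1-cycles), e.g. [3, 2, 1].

[7, 3]

The disjoint cycles are (1 10 5 9 2 8 7)(3 6 4), with lengths 7, 3 in non-increasing order.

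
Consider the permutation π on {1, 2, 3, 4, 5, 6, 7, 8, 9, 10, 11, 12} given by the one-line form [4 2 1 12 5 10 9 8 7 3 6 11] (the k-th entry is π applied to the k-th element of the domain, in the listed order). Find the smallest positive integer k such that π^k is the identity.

14

The disjoint-cycle form of π has cycle lengths 7, 2, 1, 1, 1.
The order of π is the least common multiple of its cycle lengths: lcm(7, 2) = 14.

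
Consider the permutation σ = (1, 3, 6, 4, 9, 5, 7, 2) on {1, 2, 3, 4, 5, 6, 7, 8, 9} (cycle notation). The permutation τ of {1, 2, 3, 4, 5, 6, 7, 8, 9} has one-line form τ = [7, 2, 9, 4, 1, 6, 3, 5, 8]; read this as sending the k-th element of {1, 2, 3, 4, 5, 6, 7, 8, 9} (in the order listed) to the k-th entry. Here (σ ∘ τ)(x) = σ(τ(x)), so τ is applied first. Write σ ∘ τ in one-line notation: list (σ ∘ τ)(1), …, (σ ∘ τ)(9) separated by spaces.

2 1 5 9 3 4 6 7 8

(σ ∘ τ)(x) = σ(τ(x)). Computing each image: σ(τ(1)) = σ(7) = 2, σ(τ(2)) = σ(2) = 1, σ(τ(3)) = σ(9) = 5, σ(τ(4)) = σ(4) = 9, σ(τ(5)) = σ(1) = 3, σ(τ(6)) = σ(6) = 4, σ(τ(7)) = σ(3) = 6, σ(τ(8)) = σ(5) = 7, σ(τ(9)) = σ(8) = 8.
Hence σ ∘ τ = [2 1 5 9 3 4 6 7 8].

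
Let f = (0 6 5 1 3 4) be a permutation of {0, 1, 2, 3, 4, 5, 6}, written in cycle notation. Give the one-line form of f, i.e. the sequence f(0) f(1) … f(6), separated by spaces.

6 3 2 4 0 1 5

Reading each image from the cycles: 0↦6, 1↦3, 2↦2, 3↦4, 4↦0, 5↦1, 6↦5.
So the one-line form is 6 3 2 4 0 1 5.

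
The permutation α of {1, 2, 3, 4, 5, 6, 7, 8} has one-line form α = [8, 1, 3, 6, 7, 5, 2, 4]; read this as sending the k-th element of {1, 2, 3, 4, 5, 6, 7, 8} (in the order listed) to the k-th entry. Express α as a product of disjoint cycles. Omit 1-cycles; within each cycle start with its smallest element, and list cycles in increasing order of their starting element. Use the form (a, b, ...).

Start at 1 and follow images: 1 → 8 → 4 → 6 → 5 → 7 → 2 → 1, giving the cycle (1, 8, 4, 6, 5, 7, 2).
Repeating from the next unused element and collecting all non-trivial cycles gives (1, 8, 4, 6, 5, 7, 2).

(1, 8, 4, 6, 5, 7, 2)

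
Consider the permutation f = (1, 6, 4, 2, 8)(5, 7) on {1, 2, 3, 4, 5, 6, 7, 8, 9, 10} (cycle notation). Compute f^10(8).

8

8 lies in the 5-cycle (1, 6, 4, 2, 8).
Powers repeat with period 5 on this cycle, and 10 mod 5 = 0, so f^10(8) = f^0(8).
So f^10(8) = 8.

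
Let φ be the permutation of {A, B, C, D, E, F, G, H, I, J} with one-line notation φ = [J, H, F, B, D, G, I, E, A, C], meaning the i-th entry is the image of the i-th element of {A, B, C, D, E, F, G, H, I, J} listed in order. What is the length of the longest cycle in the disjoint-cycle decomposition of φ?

Decomposing into disjoint cycles gives (A J C F G I)(B H E D); the longest has length 6.

6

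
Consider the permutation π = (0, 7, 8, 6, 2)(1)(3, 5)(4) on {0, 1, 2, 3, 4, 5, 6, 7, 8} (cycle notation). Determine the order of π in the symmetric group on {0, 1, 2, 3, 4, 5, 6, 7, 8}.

The cycle type of π is (5, 2, 1, 1).
Since disjoint cycles commute, ord(π) = lcm(5, 2) = 10.

10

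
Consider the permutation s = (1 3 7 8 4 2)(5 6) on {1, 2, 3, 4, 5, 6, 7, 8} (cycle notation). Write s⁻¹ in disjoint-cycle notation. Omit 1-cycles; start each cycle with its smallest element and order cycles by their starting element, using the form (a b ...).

(1 2 4 8 7 3)(5 6)

The inverse reverses each cycle.
Reversing each cycle of s and rotating so the smallest element leads gives (1 2 4 8 7 3)(5 6).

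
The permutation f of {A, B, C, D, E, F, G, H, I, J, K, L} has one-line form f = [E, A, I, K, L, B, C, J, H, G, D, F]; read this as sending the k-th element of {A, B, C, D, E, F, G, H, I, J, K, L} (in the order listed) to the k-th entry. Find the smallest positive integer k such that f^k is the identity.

Decomposing into disjoint cycles gives cycle lengths 5, 5, 2.
Since disjoint cycles commute, ord(f) = lcm(5, 5, 2) = 10.

10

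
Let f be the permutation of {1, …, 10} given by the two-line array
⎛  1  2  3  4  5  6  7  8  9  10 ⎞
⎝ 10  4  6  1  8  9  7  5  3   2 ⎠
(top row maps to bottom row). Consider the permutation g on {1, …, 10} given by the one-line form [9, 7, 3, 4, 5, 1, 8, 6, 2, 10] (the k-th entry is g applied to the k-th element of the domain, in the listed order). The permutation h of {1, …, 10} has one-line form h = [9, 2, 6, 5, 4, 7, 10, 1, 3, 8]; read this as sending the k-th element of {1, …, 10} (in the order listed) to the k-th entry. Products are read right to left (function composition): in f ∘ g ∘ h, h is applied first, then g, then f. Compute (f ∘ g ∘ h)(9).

(f ∘ g ∘ h)(9) = f(g(h(9))). h(9) = 3, then g(3) = 3, then f(3) = 6, so the result is 6.

6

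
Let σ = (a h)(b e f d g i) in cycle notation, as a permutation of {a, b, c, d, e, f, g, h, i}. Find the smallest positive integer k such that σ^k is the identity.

The disjoint cycles have lengths 6, 2, 1.
The order of σ is the least common multiple of its cycle lengths: lcm(6, 2) = 6.

6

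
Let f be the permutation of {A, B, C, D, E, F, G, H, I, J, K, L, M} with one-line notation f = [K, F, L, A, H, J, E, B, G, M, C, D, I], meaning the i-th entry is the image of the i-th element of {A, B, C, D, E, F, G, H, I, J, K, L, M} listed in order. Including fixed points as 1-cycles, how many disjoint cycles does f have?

The cycle decomposition is (A K C L D)(B F J M I G E H), which has 2 cycles (counting 1-cycles).

2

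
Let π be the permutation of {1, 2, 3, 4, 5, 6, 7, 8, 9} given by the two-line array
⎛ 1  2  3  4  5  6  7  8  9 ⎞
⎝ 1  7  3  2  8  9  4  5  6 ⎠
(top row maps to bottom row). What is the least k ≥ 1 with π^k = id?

Writing π as disjoint cycles, the cycle lengths are 3, 2, 2, 1, 1.
The order is lcm(3, 2, 2) = 6.

6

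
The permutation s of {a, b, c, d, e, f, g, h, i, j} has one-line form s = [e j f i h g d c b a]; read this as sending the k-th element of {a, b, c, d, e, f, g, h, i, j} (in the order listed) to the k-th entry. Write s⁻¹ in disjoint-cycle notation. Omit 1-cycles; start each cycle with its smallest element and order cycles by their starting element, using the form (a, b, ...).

(a, j, b, i, d, g, f, c, h, e)

The cycle decomposition of s is (a, e, h, c, f, g, d, i, b, j).
Reversing each cycle (and rotating so the smallest element leads) gives s⁻¹ = (a, j, b, i, d, g, f, c, h, e).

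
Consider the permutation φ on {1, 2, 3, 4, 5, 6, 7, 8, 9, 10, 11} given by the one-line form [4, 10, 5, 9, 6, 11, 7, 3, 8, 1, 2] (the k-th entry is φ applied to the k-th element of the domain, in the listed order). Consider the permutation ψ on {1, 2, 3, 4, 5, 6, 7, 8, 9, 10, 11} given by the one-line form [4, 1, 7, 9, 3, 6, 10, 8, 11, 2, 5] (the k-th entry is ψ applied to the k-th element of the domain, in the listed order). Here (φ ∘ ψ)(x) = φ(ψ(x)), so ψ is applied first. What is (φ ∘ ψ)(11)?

6

(φ ∘ ψ)(11) = φ(ψ(11)). ψ(11) = 5, then φ(5) = 6. So (φ ∘ ψ)(11) = 6.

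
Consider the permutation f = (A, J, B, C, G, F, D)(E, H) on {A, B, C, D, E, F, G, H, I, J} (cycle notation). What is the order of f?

14

The disjoint cycles have lengths 7, 2, 1.
The order of f is the least common multiple of its cycle lengths: lcm(7, 2) = 14.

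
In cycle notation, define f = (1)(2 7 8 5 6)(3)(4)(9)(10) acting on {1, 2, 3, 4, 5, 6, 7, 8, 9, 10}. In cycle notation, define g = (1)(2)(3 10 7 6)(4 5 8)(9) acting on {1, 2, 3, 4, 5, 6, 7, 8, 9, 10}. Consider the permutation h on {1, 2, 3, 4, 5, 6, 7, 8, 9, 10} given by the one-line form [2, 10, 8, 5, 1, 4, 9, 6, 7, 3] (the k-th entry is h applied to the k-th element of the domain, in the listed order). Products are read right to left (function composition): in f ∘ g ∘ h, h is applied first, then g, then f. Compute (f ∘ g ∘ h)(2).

Chase 2: h(2) = 10; g(10) = 7; f(7) = 8. Hence (f ∘ g ∘ h)(2) = 8.

8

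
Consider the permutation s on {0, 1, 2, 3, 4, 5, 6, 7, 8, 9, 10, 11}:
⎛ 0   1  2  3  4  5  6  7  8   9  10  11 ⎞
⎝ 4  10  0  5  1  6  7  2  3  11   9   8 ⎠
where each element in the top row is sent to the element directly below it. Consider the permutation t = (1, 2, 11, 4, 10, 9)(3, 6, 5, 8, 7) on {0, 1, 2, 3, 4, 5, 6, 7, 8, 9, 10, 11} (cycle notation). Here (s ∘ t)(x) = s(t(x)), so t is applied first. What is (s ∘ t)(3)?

7

(s ∘ t)(3) = s(t(3)). t(3) = 6, then s(6) = 7. So (s ∘ t)(3) = 7.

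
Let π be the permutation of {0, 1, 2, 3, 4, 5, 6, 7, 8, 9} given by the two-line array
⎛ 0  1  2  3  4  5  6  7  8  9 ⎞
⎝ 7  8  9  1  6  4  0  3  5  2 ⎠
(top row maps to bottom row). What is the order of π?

Decomposing into disjoint cycles gives cycle lengths 8, 2.
The order of π is the least common multiple of its cycle lengths: lcm(8, 2) = 8.

8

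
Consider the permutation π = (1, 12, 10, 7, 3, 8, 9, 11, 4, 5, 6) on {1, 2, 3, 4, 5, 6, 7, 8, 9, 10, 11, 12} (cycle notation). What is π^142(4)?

4 lies in the 11-cycle (1, 12, 10, 7, 3, 8, 9, 11, 4, 5, 6).
On an 11-cycle, π^11 is the identity, so π^142 = π^10 there (142 ≡ 10 mod 11).
Advancing 10 steps from 4: 4 → 5 → 6 → 1 → 12 → 10 → 7 → 3 → 8 → 9 → 11.

11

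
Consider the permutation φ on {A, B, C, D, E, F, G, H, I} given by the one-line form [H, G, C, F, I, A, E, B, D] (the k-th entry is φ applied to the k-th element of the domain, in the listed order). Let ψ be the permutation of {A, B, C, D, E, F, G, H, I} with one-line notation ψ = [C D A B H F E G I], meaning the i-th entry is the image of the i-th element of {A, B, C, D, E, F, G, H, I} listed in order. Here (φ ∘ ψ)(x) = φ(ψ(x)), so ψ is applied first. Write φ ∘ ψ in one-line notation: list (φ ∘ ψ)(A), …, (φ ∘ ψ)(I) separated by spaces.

C F H G B A I E D

(φ ∘ ψ)(x) = φ(ψ(x)). Computing each image: φ(ψ(A)) = φ(C) = C, φ(ψ(B)) = φ(D) = F, φ(ψ(C)) = φ(A) = H, φ(ψ(D)) = φ(B) = G, φ(ψ(E)) = φ(H) = B, φ(ψ(F)) = φ(F) = A, φ(ψ(G)) = φ(E) = I, φ(ψ(H)) = φ(G) = E, φ(ψ(I)) = φ(I) = D.
Hence φ ∘ ψ = [C F H G B A I E D].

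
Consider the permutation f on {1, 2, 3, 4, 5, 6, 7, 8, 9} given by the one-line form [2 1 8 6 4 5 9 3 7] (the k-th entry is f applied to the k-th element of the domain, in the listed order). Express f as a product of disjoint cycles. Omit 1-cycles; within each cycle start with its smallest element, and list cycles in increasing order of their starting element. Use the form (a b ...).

Iterating f from 1 gives 1 → 2 → 1; that is the 2-cycle (1 2).
Repeating from the next unused element and collecting all non-trivial cycles gives (1 2)(3 8)(4 6 5)(7 9).

(1 2)(3 8)(4 6 5)(7 9)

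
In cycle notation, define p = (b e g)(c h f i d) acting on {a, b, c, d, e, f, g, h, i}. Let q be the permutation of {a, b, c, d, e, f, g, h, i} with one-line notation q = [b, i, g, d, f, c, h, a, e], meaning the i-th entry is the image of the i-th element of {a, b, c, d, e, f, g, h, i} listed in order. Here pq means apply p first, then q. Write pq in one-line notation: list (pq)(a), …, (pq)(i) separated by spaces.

(pq)(x) = q(p(x)). Computing each image: q(p(a)) = q(a) = b, q(p(b)) = q(e) = f, q(p(c)) = q(h) = a, q(p(d)) = q(c) = g, q(p(e)) = q(g) = h, q(p(f)) = q(i) = e, q(p(g)) = q(b) = i, q(p(h)) = q(f) = c, q(p(i)) = q(d) = d.
Hence pq = [b f a g h e i c d].

b f a g h e i c d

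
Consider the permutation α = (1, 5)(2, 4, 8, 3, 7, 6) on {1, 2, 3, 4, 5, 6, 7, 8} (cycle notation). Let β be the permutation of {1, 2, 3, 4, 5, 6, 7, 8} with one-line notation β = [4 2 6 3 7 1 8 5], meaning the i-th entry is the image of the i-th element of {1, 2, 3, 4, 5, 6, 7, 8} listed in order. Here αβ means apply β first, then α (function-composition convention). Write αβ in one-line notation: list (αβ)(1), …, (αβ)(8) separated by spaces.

8 4 2 7 6 5 3 1

(αβ)(x) = α(β(x)). Computing each image: α(β(1)) = α(4) = 8, α(β(2)) = α(2) = 4, α(β(3)) = α(6) = 2, α(β(4)) = α(3) = 7, α(β(5)) = α(7) = 6, α(β(6)) = α(1) = 5, α(β(7)) = α(8) = 3, α(β(8)) = α(5) = 1.
Hence αβ = [8 4 2 7 6 5 3 1].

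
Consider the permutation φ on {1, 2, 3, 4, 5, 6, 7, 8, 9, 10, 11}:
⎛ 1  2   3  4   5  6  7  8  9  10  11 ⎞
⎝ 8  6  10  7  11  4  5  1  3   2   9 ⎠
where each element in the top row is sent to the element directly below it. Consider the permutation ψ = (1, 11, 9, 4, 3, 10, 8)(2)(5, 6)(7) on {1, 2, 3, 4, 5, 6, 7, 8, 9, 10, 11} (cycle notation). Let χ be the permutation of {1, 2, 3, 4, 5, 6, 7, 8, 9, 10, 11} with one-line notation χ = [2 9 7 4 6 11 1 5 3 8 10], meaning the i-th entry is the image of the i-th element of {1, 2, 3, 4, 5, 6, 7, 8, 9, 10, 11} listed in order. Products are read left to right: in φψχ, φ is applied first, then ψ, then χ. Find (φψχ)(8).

10

Chase 8: φ(8) = 1; ψ(1) = 11; χ(11) = 10. Hence (φψχ)(8) = 10.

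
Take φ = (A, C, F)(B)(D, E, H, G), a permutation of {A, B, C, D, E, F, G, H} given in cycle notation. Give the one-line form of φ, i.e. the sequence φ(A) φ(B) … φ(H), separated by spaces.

Reading each image from the cycles: A→C, B→B, C→F, D→E, E→H, F→A, G→D, H→G.
So the one-line form is C B F E H A D G.

C B F E H A D G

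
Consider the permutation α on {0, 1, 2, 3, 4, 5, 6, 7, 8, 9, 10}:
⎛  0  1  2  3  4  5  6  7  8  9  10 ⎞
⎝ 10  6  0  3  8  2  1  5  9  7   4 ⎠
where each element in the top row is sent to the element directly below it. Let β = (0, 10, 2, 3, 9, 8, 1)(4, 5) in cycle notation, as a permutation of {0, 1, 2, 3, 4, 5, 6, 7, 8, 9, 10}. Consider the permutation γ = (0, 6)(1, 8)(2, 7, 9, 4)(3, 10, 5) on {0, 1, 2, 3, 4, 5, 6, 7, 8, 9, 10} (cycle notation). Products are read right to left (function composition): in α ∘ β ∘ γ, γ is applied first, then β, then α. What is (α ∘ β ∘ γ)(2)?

Chase 2: γ(2) = 7; β(7) = 7; α(7) = 5. Hence (α ∘ β ∘ γ)(2) = 5.

5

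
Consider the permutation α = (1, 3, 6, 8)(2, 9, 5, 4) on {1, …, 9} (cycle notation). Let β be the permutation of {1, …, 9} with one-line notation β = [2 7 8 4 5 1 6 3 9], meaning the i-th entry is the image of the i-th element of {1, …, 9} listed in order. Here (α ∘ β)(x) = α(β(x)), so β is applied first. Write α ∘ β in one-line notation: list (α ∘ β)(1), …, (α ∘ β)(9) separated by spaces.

9 7 1 2 4 3 8 6 5

(α ∘ β)(x) = α(β(x)). Computing each image: α(β(1)) = α(2) = 9, α(β(2)) = α(7) = 7, α(β(3)) = α(8) = 1, α(β(4)) = α(4) = 2, α(β(5)) = α(5) = 4, α(β(6)) = α(1) = 3, α(β(7)) = α(6) = 8, α(β(8)) = α(3) = 6, α(β(9)) = α(9) = 5.
Hence α ∘ β = [9 7 1 2 4 3 8 6 5].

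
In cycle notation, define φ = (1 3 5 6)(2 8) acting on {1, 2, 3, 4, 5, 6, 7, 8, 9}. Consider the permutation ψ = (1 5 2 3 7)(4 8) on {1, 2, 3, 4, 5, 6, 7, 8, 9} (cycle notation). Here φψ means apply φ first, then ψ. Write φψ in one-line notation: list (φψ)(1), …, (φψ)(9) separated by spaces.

7 4 2 8 6 5 1 3 9

Chase each element through φ then ψ: 1 → 3 → 7; 2 → 8 → 4; 3 → 5 → 2; 4 → 4 → 8; 5 → 6 → 6; 6 → 1 → 5; 7 → 7 → 1; 8 → 2 → 3; 9 → 9 → 9.
So φψ in one-line form is 7 4 2 8 6 5 1 3 9.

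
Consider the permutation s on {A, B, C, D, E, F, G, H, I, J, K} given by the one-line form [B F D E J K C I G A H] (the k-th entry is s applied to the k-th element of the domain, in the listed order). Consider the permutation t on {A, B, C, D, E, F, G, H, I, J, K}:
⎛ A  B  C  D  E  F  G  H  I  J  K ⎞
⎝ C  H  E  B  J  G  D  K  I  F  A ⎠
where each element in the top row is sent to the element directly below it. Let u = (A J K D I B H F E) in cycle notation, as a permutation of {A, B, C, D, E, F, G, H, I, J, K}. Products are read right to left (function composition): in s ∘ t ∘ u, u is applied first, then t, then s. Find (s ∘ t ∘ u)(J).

Chase J: u(J) = K; t(K) = A; s(A) = B. Hence (s ∘ t ∘ u)(J) = B.

B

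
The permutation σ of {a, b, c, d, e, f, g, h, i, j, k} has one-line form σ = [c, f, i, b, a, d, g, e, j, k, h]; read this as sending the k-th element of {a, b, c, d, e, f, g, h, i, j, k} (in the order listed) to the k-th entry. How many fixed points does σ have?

The fixed points (elements with σ(x) = x) are {g}, so there is 1.

1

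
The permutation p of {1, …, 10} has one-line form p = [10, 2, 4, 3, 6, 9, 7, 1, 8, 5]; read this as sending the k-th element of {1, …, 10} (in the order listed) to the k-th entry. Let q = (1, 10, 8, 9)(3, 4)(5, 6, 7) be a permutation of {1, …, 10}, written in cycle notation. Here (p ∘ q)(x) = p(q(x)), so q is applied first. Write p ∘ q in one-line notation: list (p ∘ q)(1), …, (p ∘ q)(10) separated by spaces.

5 2 3 4 9 7 6 8 10 1

(p ∘ q)(x) = p(q(x)). Computing each image: p(q(1)) = p(10) = 5, p(q(2)) = p(2) = 2, p(q(3)) = p(4) = 3, p(q(4)) = p(3) = 4, p(q(5)) = p(6) = 9, p(q(6)) = p(7) = 7, p(q(7)) = p(5) = 6, p(q(8)) = p(9) = 8, p(q(9)) = p(1) = 10, p(q(10)) = p(8) = 1.
Hence p ∘ q = [5 2 3 4 9 7 6 8 10 1].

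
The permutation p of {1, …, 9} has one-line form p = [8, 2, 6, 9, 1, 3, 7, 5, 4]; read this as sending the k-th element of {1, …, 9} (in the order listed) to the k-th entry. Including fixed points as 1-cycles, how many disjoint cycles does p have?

The cycle decomposition is (1, 8, 5)(2)(3, 6)(4, 9)(7), which has 5 cycles (counting 1-cycles).

5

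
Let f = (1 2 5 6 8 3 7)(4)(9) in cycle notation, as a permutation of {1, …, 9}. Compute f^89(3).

3 lies in the 7-cycle (1 2 5 6 8 3 7).
Powers repeat with period 7 on this cycle, and 89 mod 7 = 5, so f^89(3) = f^5(3).
Advancing 5 steps from 3: 3 → 7 → 1 → 2 → 5 → 6.

6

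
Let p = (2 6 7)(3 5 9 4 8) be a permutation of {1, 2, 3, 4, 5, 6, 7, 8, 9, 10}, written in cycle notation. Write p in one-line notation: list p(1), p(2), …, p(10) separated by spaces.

1 6 5 8 9 7 2 3 4 10

Reading each image from the cycles: 1→1, 2→6, 3→5, 4→8, 5→9, 6→7, 7→2, 8→3, 9→4, 10→10.
So the one-line form is 1 6 5 8 9 7 2 3 4 10.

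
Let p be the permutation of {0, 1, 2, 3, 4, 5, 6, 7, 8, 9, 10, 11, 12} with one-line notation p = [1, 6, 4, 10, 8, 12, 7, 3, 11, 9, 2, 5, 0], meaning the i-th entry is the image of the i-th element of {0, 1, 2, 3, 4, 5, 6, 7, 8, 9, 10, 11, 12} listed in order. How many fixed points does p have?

The fixed points (elements with p(x) = x) are {9}, so there is 1.

1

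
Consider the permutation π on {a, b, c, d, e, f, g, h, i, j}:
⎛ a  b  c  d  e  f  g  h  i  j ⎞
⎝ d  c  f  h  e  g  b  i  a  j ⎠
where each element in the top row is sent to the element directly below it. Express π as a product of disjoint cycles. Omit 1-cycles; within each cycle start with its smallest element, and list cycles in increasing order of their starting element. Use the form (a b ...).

(a d h i)(b c f g)

From a: a → d → h → i → a, closing the cycle (a d h i).
Continuing from each remaining unvisited element yields (a d h i)(b c f g).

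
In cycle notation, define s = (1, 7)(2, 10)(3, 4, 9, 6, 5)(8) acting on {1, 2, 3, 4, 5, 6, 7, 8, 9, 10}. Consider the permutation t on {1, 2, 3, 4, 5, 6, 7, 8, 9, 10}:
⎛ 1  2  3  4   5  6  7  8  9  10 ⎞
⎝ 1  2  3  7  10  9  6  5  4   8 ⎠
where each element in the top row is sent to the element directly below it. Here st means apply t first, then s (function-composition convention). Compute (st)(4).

First apply t: t(4) = 7, then s(7) = 1. Thus (st)(4) = 1.

1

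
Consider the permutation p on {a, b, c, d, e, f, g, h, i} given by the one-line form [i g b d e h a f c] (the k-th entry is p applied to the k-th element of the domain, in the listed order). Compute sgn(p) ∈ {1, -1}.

In disjoint-cycle form the cycle lengths are 5, 2, 1, 1.
A cycle of length ℓ contributes ℓ−1 transpositions, so p is a product of 4 + 1 = 5 transpositions — odd.

-1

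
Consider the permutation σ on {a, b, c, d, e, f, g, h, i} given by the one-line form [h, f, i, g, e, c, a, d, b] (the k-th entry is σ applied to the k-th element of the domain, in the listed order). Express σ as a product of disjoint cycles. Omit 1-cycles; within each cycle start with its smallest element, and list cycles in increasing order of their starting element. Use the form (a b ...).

(a h d g)(b f c i)

From a: a → h → d → g → a, closing the cycle (a h d g).
Repeating from the next unused element and collecting all non-trivial cycles gives (a h d g)(b f c i).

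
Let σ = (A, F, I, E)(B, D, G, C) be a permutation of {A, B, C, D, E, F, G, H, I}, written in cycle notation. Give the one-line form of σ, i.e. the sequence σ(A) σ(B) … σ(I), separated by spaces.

Reading each image from the cycles: A↦F, B↦D, C↦B, D↦G, E↦A, F↦I, G↦C, H↦H, I↦E.
Listing these in domain order gives F D B G A I C H E.

F D B G A I C H E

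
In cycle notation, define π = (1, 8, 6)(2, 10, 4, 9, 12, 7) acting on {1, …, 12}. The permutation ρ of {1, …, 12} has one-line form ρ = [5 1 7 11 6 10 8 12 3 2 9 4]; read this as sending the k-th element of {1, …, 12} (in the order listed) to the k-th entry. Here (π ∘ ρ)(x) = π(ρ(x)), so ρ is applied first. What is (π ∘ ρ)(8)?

ρ(8) = 12, then π(12) = 7; composing gives (π ∘ ρ)(8) = 7.

7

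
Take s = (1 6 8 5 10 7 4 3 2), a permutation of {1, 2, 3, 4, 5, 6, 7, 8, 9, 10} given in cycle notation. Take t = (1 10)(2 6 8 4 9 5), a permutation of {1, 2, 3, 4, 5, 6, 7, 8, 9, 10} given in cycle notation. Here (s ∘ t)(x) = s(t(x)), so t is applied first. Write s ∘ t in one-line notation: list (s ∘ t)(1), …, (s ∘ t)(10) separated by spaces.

7 8 2 9 1 5 4 3 10 6

For each element, apply t then s: 1 → 10 → 7; 2 → 6 → 8; 3 → 3 → 2; 4 → 9 → 9; 5 → 2 → 1; 6 → 8 → 5; 7 → 7 → 4; 8 → 4 → 3; 9 → 5 → 10; 10 → 1 → 6.
Collecting the images, s ∘ t = [7 8 2 9 1 5 4 3 10 6].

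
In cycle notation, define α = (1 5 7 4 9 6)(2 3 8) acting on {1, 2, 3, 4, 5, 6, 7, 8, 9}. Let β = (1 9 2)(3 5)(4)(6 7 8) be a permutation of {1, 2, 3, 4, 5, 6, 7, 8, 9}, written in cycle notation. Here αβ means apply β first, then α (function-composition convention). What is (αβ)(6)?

4

First apply β: β(6) = 7, then α(7) = 4. Thus (αβ)(6) = 4.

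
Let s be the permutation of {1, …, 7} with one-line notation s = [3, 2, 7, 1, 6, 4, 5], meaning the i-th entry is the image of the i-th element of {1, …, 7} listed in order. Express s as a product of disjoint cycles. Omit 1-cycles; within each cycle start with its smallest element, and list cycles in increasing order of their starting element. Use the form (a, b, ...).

(1, 3, 7, 5, 6, 4)

From 1: 1 → 3 → 7 → 5 → 6 → 4 → 1, closing the cycle (1, 3, 7, 5, 6, 4).
Continuing from each remaining unvisited element yields (1, 3, 7, 5, 6, 4).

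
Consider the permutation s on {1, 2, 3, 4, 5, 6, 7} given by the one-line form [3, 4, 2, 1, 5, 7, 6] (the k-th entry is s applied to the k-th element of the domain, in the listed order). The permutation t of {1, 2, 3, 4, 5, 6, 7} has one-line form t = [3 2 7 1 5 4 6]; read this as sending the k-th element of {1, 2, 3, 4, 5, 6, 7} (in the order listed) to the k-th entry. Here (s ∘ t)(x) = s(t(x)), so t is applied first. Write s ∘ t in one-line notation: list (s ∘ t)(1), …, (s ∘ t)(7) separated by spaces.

(s ∘ t)(x) = s(t(x)). Computing each image: s(t(1)) = s(3) = 2, s(t(2)) = s(2) = 4, s(t(3)) = s(7) = 6, s(t(4)) = s(1) = 3, s(t(5)) = s(5) = 5, s(t(6)) = s(4) = 1, s(t(7)) = s(6) = 7.
Hence s ∘ t = [2 4 6 3 5 1 7].

2 4 6 3 5 1 7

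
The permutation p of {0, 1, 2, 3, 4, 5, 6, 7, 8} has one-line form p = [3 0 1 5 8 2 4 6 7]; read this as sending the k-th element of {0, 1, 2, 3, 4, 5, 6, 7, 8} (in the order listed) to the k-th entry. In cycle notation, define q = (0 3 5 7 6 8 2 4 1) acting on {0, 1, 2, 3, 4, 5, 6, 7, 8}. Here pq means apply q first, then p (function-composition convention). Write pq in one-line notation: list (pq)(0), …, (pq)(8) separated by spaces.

5 3 8 2 0 6 7 4 1

(pq)(x) = p(q(x)). Computing each image: p(q(0)) = p(3) = 5, p(q(1)) = p(0) = 3, p(q(2)) = p(4) = 8, p(q(3)) = p(5) = 2, p(q(4)) = p(1) = 0, p(q(5)) = p(7) = 6, p(q(6)) = p(8) = 7, p(q(7)) = p(6) = 4, p(q(8)) = p(2) = 1.
Hence pq = [5 3 8 2 0 6 7 4 1].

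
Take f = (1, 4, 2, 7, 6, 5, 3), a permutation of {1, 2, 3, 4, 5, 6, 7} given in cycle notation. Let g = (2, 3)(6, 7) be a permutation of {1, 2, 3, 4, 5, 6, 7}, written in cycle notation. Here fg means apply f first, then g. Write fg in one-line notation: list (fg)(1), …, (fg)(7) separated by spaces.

For each element, apply f then g: 1 → 4 → 4; 2 → 7 → 6; 3 → 1 → 1; 4 → 2 → 3; 5 → 3 → 2; 6 → 5 → 5; 7 → 6 → 7.
So fg in one-line form is 4 6 1 3 2 5 7.

4 6 1 3 2 5 7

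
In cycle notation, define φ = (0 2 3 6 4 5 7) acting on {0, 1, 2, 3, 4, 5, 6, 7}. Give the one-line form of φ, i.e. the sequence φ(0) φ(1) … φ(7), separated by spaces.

2 1 3 6 5 7 4 0

Each element maps to the next entry in its cycle (wrapping to the front): 0→2, 1→1, 2→3, 3→6, 4→5, 5→7, 6→4, 7→0.
So the one-line form is 2 1 3 6 5 7 4 0.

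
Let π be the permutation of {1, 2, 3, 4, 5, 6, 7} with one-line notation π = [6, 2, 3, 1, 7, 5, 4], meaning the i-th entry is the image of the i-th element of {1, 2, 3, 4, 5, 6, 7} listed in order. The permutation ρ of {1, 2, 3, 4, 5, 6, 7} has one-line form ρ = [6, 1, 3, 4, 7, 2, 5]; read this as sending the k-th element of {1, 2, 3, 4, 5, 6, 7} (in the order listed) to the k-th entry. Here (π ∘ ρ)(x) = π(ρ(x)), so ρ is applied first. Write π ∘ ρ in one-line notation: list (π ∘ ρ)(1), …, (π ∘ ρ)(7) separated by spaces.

(π ∘ ρ)(x) = π(ρ(x)). Computing each image: π(ρ(1)) = π(6) = 5, π(ρ(2)) = π(1) = 6, π(ρ(3)) = π(3) = 3, π(ρ(4)) = π(4) = 1, π(ρ(5)) = π(7) = 4, π(ρ(6)) = π(2) = 2, π(ρ(7)) = π(5) = 7.
Hence π ∘ ρ = [5 6 3 1 4 2 7].

5 6 3 1 4 2 7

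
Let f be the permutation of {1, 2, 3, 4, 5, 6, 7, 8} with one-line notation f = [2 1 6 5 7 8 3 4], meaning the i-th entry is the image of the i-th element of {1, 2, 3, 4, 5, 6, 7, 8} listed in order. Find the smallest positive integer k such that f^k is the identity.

6

Decomposing into disjoint cycles gives cycle lengths 6, 2.
Since disjoint cycles commute, ord(f) = lcm(6, 2) = 6.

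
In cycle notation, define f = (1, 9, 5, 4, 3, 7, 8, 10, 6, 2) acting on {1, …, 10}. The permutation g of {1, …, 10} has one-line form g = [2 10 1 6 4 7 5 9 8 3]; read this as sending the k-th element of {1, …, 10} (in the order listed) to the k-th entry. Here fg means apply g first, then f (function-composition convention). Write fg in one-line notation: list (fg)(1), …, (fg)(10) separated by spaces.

(fg)(x) = f(g(x)). Computing each image: f(g(1)) = f(2) = 1, f(g(2)) = f(10) = 6, f(g(3)) = f(1) = 9, f(g(4)) = f(6) = 2, f(g(5)) = f(4) = 3, f(g(6)) = f(7) = 8, f(g(7)) = f(5) = 4, f(g(8)) = f(9) = 5, f(g(9)) = f(8) = 10, f(g(10)) = f(3) = 7.
Hence fg = [1 6 9 2 3 8 4 5 10 7].

1 6 9 2 3 8 4 5 10 7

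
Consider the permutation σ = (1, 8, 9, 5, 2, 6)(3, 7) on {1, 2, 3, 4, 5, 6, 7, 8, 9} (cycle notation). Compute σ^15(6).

6 lies in the 6-cycle (1, 8, 9, 5, 2, 6).
Powers repeat with period 6 on this cycle, and 15 mod 6 = 3, so σ^15(6) = σ^3(6).
Stepping 3 places around the cycle: 6 → 1 → 8 → 9.

9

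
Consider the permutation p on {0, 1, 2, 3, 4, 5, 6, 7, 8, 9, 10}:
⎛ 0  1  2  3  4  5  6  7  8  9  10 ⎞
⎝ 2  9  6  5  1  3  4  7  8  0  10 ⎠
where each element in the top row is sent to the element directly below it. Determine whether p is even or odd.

In disjoint-cycle form the cycle lengths are 6, 2, 1, 1, 1.
A cycle is odd iff its length is even; p has 2 even-length cycles, so sgn(p) = (−1)^2 and p is even.

even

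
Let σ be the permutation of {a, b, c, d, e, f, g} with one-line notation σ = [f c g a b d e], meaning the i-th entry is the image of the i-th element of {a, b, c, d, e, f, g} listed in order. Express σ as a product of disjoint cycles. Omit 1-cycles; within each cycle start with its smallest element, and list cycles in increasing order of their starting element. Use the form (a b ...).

Iterating σ from a gives a → f → d → a; that is the 3-cycle (a f d).
Repeating from the next unused element and collecting all non-trivial cycles gives (a f d)(b c g e).

(a f d)(b c g e)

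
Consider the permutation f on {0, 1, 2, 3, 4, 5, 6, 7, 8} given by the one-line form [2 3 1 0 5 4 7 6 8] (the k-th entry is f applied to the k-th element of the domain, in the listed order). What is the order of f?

Decomposing into disjoint cycles gives cycle lengths 4, 2, 2, 1.
Since disjoint cycles commute, ord(f) = lcm(4, 2, 2) = 4.

4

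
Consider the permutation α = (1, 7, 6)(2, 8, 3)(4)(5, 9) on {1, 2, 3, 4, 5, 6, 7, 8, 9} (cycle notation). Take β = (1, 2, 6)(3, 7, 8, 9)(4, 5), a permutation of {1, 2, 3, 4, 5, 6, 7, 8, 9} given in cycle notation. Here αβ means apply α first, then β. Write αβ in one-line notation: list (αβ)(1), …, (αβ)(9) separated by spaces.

8 9 6 5 3 2 1 7 4

For each element, apply α then β: 1 → 7 → 8; 2 → 8 → 9; 3 → 2 → 6; 4 → 4 → 5; 5 → 9 → 3; 6 → 1 → 2; 7 → 6 → 1; 8 → 3 → 7; 9 → 5 → 4.
So αβ in one-line form is 8 9 6 5 3 2 1 7 4.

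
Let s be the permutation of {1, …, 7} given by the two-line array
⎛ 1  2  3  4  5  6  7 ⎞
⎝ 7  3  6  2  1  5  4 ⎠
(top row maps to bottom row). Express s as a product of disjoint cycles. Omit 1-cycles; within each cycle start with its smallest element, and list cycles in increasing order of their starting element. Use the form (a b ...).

From 1: 1 → 7 → 4 → 2 → 3 → 6 → 5 → 1, closing the cycle (1 7 4 2 3 6 5).
Repeating from the next unused element and collecting all non-trivial cycles gives (1 7 4 2 3 6 5).

(1 7 4 2 3 6 5)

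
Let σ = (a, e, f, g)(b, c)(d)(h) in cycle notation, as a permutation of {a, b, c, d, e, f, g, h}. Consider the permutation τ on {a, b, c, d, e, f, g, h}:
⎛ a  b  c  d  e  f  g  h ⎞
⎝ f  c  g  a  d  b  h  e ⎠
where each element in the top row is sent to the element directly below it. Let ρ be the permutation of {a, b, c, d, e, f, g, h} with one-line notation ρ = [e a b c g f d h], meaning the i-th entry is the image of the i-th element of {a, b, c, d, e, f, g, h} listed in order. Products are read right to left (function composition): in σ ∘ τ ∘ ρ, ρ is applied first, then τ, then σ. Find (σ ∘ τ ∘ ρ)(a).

d

(σ ∘ τ ∘ ρ)(a) = σ(τ(ρ(a))). ρ(a) = e, then τ(e) = d, then σ(d) = d, so the result is d.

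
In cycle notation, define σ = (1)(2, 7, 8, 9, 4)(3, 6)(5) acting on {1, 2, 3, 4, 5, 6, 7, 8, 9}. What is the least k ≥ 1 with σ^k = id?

10

The cycle type of σ is (5, 2, 1, 1).
Since disjoint cycles commute, ord(σ) = lcm(5, 2) = 10.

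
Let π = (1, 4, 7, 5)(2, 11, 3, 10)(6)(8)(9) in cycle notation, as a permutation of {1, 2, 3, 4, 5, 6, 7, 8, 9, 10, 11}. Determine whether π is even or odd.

The cycle lengths are 4, 4, 1, 1, 1.
A cycle of length ℓ contributes ℓ−1 transpositions, so π is a product of 3 + 3 = 6 transpositions — even.

even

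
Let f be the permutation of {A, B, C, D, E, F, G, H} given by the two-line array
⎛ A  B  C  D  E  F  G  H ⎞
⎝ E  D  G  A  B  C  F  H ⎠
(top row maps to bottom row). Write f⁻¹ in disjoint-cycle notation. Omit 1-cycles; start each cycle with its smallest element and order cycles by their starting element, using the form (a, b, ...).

(A, D, B, E)(C, F, G)

The cycle decomposition of f is (A, E, B, D)(C, G, F).
The inverse reverses every cycle; in canonical form, f⁻¹ = (A, D, B, E)(C, F, G).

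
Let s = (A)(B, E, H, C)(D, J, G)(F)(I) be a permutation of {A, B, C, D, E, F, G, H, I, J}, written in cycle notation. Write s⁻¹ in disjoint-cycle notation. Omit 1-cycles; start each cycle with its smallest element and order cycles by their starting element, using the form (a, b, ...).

The inverse reverses each cycle.
After reversing and putting each cycle's least element first, s⁻¹ = (B, C, H, E)(D, G, J).

(B, C, H, E)(D, G, J)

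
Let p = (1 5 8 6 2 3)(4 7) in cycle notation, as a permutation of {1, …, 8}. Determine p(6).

2

In the cycle (1 5 8 6 2 3), 6 is followed by 2, so p(6) = 2.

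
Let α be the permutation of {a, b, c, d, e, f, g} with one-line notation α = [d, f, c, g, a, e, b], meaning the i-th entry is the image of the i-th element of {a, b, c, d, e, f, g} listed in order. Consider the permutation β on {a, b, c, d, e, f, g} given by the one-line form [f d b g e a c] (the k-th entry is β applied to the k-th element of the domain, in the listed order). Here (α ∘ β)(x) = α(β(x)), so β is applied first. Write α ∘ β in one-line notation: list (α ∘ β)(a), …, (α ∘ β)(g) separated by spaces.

e g f b a d c

Chase each element through β then α: a → f → e; b → d → g; c → b → f; d → g → b; e → e → a; f → a → d; g → c → c.
Collecting the images, α ∘ β = [e g f b a d c].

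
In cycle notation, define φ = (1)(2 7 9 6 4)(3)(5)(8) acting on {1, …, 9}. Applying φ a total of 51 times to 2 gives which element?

7

2 lies in the 5-cycle (2 7 9 6 4).
Since the cycle has length 5, φ^51 acts on it the same as φ^1 (51 mod 5 = 1).
Stepping 1 place around the cycle: 2 → 7.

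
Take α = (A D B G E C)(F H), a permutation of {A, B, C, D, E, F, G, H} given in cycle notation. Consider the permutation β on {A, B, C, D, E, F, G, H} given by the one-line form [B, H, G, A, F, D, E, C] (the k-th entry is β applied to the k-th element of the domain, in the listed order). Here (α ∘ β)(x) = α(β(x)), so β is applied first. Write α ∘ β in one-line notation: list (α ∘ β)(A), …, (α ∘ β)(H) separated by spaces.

G F E D H B C A

Chase each element through β then α: A → B → G; B → H → F; C → G → E; D → A → D; E → F → H; F → D → B; G → E → C; H → C → A.
So α ∘ β in one-line form is G F E D H B C A.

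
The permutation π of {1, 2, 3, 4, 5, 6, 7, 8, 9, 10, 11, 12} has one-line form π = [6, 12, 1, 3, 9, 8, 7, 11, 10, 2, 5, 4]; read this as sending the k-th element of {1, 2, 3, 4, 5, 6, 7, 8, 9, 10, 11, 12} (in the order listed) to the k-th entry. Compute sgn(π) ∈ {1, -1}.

1

In disjoint-cycle form the cycle lengths are 11, 1.
A cycle of length ℓ contributes ℓ−1 transpositions, so π is a product of 10 transpositions — even.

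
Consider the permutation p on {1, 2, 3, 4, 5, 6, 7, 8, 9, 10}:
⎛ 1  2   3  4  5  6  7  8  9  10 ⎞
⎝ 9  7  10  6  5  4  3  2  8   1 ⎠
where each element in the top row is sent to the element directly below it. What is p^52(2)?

10

Tracing 2 → 7 → … returns to 2 after 7 steps, so 2 lies in a 7-cycle (1 9 8 2 7 3 10).
Powers repeat with period 7 on this cycle, and 52 mod 7 = 3, so p^52(2) = p^3(2).
Advancing 3 steps from 2: 2 → 7 → 3 → 10.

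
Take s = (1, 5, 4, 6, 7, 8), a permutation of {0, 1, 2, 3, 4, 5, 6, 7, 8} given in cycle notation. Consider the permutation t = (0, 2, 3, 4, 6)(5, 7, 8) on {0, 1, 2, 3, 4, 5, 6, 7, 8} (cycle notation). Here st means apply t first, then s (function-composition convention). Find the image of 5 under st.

8

(st)(5) = s(t(5)). t(5) = 7, then s(7) = 8. So (st)(5) = 8.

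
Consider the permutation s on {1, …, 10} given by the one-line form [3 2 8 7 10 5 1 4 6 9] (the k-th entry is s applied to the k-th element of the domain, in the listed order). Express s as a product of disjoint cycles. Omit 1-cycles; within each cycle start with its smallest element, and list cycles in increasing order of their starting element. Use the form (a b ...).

(1 3 8 4 7)(5 10 9 6)

From 1: 1 → 3 → 8 → 4 → 7 → 1, closing the cycle (1 3 8 4 7).
Repeating from the next unused element and collecting all non-trivial cycles gives (1 3 8 4 7)(5 10 9 6).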